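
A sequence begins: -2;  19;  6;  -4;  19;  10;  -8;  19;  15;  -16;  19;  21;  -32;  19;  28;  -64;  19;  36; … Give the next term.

The terms cycle through 3 interleaved subsequences.
Track A: -2, -4, -8, -16, -32, -64. Geometric with ratio 2.
Track B: 19, 19, 19, 19, 19, 19. Constant 19.
Track C: 6, 10, 15, 21, 28, 36. Triangular numbers n(n+1)/2 for n = 3, 4, ….
Position 19 → track A, term 7 = -128.

-128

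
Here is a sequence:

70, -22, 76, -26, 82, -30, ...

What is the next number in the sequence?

Taking every 2nd term gives 2 separate tracks.
Subsequence A = 70, 76, 82: adding 6 each time.
Subsequence B = -22, -26, -30: arithmetic with common difference −4.
Position 7 falls in subsequence A as its term 4, giving 88.

88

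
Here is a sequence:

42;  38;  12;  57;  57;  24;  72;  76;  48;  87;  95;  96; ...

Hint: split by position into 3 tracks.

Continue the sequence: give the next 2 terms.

102, 114

Taking every 3rd term gives 3 separate tracks.
Track A is 42, 57, 72, 87, which is arithmetic, step +15.
Track B is 38, 57, 76, 95, which is arithmetic with common difference +19.
Track C is 12, 24, 48, 96, which is a geometric progression (common ratio 2).
Position 13 falls in track A as its term 5, giving 102.
Position 14 falls in track B as its term 5, giving 114.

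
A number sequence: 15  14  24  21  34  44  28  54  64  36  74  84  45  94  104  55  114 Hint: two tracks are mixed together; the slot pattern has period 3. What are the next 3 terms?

The slot pattern repeats as ABB (period 3), so there are 2 interleaved tracks.
Stream A: 15, 21, 28, 36, 45, 55. The triangular numbers T_5, T_6, ….
Stream B: 14, 24, 34, 44, 54, 64, 74, 84, 94, 104, 114. Arithmetic, step +10.
Position 18 → stream B, term 12 = 124.
Term 19 comes from stream A (its 7th entry): 66.
The 20th slot belongs to stream B; its 13th term is 134.

124, 66, 134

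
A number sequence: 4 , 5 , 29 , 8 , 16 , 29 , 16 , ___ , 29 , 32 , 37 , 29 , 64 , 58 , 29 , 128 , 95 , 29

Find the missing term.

21

Read the sequence 3 terms at a time; column i is its own pattern.
Stream A is 4, 8, 16, 32, 64, 128, which is geometric with ratio 2.
Stream B is 5, 16, ?, 37, 58, 95, which is each term equals the sum of the previous two.
Stream C is 29, 29, 29, 29, 29, 29, which is constant 29.
The gap is stream B's term 3; the rule gives 21.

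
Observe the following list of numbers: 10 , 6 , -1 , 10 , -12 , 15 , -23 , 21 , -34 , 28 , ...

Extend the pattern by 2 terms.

-45, 36

Split by position mod 2 into 2 tracks.
Track A: 10, -1, -12, -23, -34 (subtracting 11 each time).
Track B: 6, 10, 15, 21, 28 (triangular numbers starting at T_3).
Position 11 falls in track A as its term 6, giving -45.
Term 12 comes from track B (its 6th entry): 36.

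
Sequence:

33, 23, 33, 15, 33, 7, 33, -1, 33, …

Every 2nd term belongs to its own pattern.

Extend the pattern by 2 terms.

-9, 33

Positions 1, 3, 5, … form one subsequence and positions 2, 4, 6, … form another.
Subsequence A: 33, 33, 33, 33, 33. The constant sequence 33.
Subsequence B: 23, 15, 7, -1. Arithmetic, step −8.
The 10th slot belongs to subsequence B; its 5th term is -9.
The 11th slot belongs to subsequence A; its 6th term is 33.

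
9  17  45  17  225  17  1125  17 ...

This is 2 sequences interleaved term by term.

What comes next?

Split by position mod 2 into 2 tracks.
Track A is 9, 45, 225, 1125, which is a geometric progression (common ratio 5).
Track B is 17, 17, 17, 17, which is the constant sequence 17.
The 9th slot belongs to track A; its 5th term is 5625.

5625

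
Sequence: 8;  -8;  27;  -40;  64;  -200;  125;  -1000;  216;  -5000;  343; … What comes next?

-25000

Taking every 2nd term gives 2 separate tracks.
Subsequence A: 8, 27, 64, 125, 216, 343. Perfect cubes starting at 2³.
Subsequence B: -8, -40, -200, -1000, -5000. A geometric progression (common ratio 5).
Term 12 comes from subsequence B (its 6th entry): -25000.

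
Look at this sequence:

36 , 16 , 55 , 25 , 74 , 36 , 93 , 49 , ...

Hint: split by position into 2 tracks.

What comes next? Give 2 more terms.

Positions 1, 3, 5, … form one subsequence and positions 2, 4, 6, … form another.
Track A is 36, 55, 74, 93, which is arithmetic with common difference +19.
Track B is 16, 25, 36, 49, which is perfect squares starting at 4².
Position 9 falls in track A as its term 5, giving 112.
Position 10 → track B, term 5 = 64.

112, 64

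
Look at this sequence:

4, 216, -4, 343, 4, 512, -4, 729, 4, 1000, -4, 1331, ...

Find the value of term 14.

1728

Split by position mod 2 into 2 tracks.
Subsequence A: 4, -4, 4, -4, 4, -4. Oscillating between 4 and -4.
Subsequence B: 216, 343, 512, 729, 1000, 1331. Consecutive cubes n³ from n = 6.
Position 14 falls in subsequence B as its term 7, giving 1728.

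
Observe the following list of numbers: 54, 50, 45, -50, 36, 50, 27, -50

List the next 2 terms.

The terms cycle through 2 interleaved subsequences.
Track A is 54, 45, 36, 27, which is subtracting 9 each time.
Track B is 50, -50, 50, -50, which is oscillating between 50 and -50.
Position 9 falls in track A as its term 5, giving 18.
Term 10 comes from track B (its 5th entry): 50.

18, 50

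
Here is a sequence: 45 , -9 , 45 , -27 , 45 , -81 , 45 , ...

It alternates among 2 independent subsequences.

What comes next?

-243

Positions 1, 3, 5, … form one subsequence and positions 2, 4, 6, … form another.
Subsequence A = 45, 45, 45, 45: always 45.
Subsequence B = -9, -27, -81: a geometric progression (common ratio 3).
Position 8 → subsequence B, term 4 = -243.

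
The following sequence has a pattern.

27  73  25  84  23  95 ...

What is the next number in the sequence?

21

Taking every 2nd term gives 2 separate tracks.
Stream A = 27, 25, 23: subtracting 2 each time.
Stream B = 73, 84, 95: arithmetic, step +11.
Position 7 → stream A, term 4 = 21.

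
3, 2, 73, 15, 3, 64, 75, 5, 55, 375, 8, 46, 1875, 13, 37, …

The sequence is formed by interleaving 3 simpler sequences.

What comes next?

9375

Taking every 3rd term gives 3 separate tracks.
Track A is 3, 15, 75, 375, 1875, which is a geometric progression (common ratio 5).
Track B is 2, 3, 5, 8, 13, which is Fibonacci-style (each term is the sum of the two before it).
Track C is 73, 64, 55, 46, 37, which is subtracting 9 each time.
Position 16 → track A, term 6 = 9375.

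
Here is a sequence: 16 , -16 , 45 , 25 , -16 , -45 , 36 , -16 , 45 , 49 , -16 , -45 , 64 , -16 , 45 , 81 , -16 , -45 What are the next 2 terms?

100, -16

Taking every 3rd term gives 3 separate tracks.
Track A: 16, 25, 36, 49, 64, 81. The squares 4², 5², 6², ….
Track B: -16, -16, -16, -16, -16, -16. The constant sequence -16.
Track C: 45, -45, 45, -45, 45, -45. The oscillation 45·(−1)^(n+1).
The 19th slot belongs to track A; its 7th term is 100.
The 20th slot belongs to track B; its 7th term is -16.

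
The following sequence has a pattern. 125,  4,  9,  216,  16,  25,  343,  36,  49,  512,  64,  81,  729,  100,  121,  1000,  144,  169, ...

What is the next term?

Positions follow the repeating pattern ABB; grouping by letter gives 2 tracks.
Track A is 125, 216, 343, 512, 729, 1000, which is consecutive cubes n³ from n = 5.
Track B is 4, 9, 16, 25, 36, 49, 64, 81, 100, 121, 144, 169, which is perfect squares starting at 2².
Position 19 falls in track A as its term 7, giving 1331.

1331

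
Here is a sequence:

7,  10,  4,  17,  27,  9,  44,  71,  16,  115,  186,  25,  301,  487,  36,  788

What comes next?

1275

The slot pattern repeats as AAB (period 3), so there are 2 interleaved tracks.
Subsequence A: 7, 10, 17, 27, 44, 71, 115, 186, 301, 487, 788 — a Fibonacci-like recurrence a_n = a_{n-1} + a_{n-2}.
Subsequence B: 4, 9, 16, 25, 36 — perfect squares starting at 2².
The 17th slot belongs to subsequence A; its 12th term is 1275.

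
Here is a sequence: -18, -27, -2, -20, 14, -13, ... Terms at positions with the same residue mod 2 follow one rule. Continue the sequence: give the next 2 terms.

30, -6

Split by position mod 2 into 2 tracks.
Subsequence A: -18, -2, 14. Adding 16 each time.
Subsequence B: -27, -20, -13. Linear: a_n = -34 + 7·n.
Term 7 comes from subsequence A (its 4th entry): 30.
Position 8 → subsequence B, term 4 = -6.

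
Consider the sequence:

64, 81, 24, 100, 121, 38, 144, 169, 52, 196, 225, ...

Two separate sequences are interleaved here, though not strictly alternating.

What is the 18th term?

Positions follow the repeating pattern AAB; grouping by letter gives 2 tracks.
Track A = 64, 81, 100, 121, 144, 169, 196, 225: perfect squares starting at 8².
Track B = 24, 38, 52: arithmetic with common difference +14.
Term 18 comes from track B (its 6th entry): 94.

94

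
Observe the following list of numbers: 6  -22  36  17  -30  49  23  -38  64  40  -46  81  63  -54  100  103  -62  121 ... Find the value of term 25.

435

Split by position mod 3 into 3 tracks.
Stream A = 6, 17, 23, 40, 63, 103: Fibonacci-style (each term is the sum of the two before it).
Stream B = -22, -30, -38, -46, -54, -62: arithmetic, step −8.
Stream C = 36, 49, 64, 81, 100, 121: the squares 6², 7², 8², ….
The 25th slot belongs to stream A; its 9th term is 435.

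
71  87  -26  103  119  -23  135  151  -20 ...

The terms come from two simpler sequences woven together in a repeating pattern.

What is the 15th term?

Reading positions in blocks of 3 reveals the pattern AAB — 2 tracks woven together.
Stream A is 71, 87, 103, 119, 135, 151, which is adding 16 each time.
Stream B is -26, -23, -20, which is linear: a_n = -29 + 3·n.
Position 15 falls in stream B as its term 5, giving -14.

-14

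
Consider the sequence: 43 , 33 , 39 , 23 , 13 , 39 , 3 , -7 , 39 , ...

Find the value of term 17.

Positions follow the repeating pattern AAB; grouping by letter gives 2 tracks.
Track A: 43, 33, 23, 13, 3, -7 (linear: a_n = 53 − 10·n).
Track B: 39, 39, 39 (always 39).
Position 17 → track A, term 12 = -67.

-67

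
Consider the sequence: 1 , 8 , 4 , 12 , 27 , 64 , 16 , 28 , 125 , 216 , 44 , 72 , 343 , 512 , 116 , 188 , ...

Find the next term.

The slot pattern repeats as AABB (period 4), so there are 2 interleaved tracks.
Stream A: 1, 8, 27, 64, 125, 216, 343, 512 — consecutive cubes n³ from n = 1.
Stream B: 4, 12, 16, 28, 44, 72, 116, 188 — each term equals the sum of the previous two.
The 17th slot belongs to stream A; its 9th term is 729.

729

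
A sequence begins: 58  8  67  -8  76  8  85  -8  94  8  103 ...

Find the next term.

The terms cycle through 2 interleaved subsequences.
Track A: 58, 67, 76, 85, 94, 103 (arithmetic with common difference +9).
Track B: 8, -8, 8, -8, 8 (oscillating between 8 and -8).
The 12th slot belongs to track B; its 6th term is -8.

-8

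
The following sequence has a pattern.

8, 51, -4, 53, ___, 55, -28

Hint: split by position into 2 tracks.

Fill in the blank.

Taking every 2nd term gives 2 separate tracks.
Subsequence A: 8, -4, ?, -28 — subtracting 12 each time.
Subsequence B: 51, 53, 55 — adding 2 each time.
So the missing entry in subsequence A is -16.

-16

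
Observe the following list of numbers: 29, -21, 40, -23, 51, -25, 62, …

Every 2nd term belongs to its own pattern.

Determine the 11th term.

Split by position mod 2 into 2 tracks.
Track A: 29, 40, 51, 62 (adding 11 each time).
Track B: -21, -23, -25 (subtracting 2 each time).
The 11th slot belongs to track A; its 6th term is 84.

84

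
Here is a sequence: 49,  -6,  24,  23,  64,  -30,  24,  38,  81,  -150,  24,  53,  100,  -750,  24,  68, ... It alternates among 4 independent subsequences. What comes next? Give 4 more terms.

Split by position mod 4 into 4 tracks.
Subsequence A = 49, 64, 81, 100: consecutive squares n² from n = 7.
Subsequence B = -6, -30, -150, -750: a geometric progression (common ratio 5).
Subsequence C = 24, 24, 24, 24: constant 24.
Subsequence D = 23, 38, 53, 68: arithmetic with common difference +15.
Term 17 comes from subsequence A (its 5th entry): 121.
Position 18 falls in subsequence B as its term 5, giving -3750.
Term 19 comes from subsequence C (its 5th entry): 24.
Position 20 → subsequence D, term 5 = 83.

121, -3750, 24, 83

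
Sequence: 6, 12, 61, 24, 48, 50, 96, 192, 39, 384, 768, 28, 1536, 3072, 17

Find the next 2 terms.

6144, 12288

Reading positions in blocks of 3 reveals the pattern AAB — 2 tracks woven together.
Subsequence A: 6, 12, 24, 48, 96, 192, 384, 768, 1536, 3072. Geometric with ratio 2.
Subsequence B: 61, 50, 39, 28, 17. Subtracting 11 each time.
Position 16 falls in subsequence A as its term 11, giving 6144.
Position 17 → subsequence A, term 12 = 12288.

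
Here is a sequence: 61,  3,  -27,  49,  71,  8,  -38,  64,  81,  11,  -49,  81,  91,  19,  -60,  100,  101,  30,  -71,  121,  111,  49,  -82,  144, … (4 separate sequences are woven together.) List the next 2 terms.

121, 79

The terms cycle through 4 interleaved subsequences.
Stream A is 61, 71, 81, 91, 101, 111, which is linear: a_n = 51 + 10·n.
Stream B is 3, 8, 11, 19, 30, 49, which is a Fibonacci-like recurrence a_n = a_{n-1} + a_{n-2}.
Stream C is -27, -38, -49, -60, -71, -82, which is linear: a_n = -16 − 11·n.
Stream D is 49, 64, 81, 100, 121, 144, which is consecutive squares n² from n = 7.
Position 25 → stream A, term 7 = 121.
The 26th slot belongs to stream B; its 7th term is 79.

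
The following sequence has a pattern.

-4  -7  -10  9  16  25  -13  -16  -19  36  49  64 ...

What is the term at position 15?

Reading positions in blocks of 6 reveals the pattern AAABBB — 2 tracks woven together.
Subsequence A = -4, -7, -10, -13, -16, -19: subtracting 3 each time.
Subsequence B = 9, 16, 25, 36, 49, 64: perfect squares starting at 3².
Position 15 falls in subsequence A as its term 9, giving -28.

-28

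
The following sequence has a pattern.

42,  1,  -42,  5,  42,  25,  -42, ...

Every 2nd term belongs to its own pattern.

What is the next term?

Odd-indexed and even-indexed terms follow separate rules.
Track A: 42, -42, 42, -42 — oscillating between 42 and -42.
Track B: 1, 5, 25 — geometric with ratio 5.
Position 8 → track B, term 4 = 125.

125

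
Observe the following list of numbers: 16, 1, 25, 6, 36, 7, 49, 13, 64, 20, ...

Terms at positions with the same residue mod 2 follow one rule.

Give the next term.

81

Taking every 2nd term gives 2 separate tracks.
Subsequence A is 16, 25, 36, 49, 64, which is perfect squares starting at 4².
Subsequence B is 1, 6, 7, 13, 20, which is Fibonacci-style (each term is the sum of the two before it).
Term 11 comes from subsequence A (its 6th entry): 81.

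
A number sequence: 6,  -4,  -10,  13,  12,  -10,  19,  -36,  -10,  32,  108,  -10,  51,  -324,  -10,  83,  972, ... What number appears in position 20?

-2916

The terms cycle through 3 interleaved subsequences.
Subsequence A is 6, 13, 19, 32, 51, 83, which is each term equals the sum of the previous two.
Subsequence B is -4, 12, -36, 108, -324, 972, which is multiplying by -3 each time.
Subsequence C is -10, -10, -10, -10, -10, which is constant -10.
Position 20 falls in subsequence B as its term 7, giving -2916.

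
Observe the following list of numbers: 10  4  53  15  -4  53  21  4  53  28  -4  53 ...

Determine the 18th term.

53

Read the sequence 3 terms at a time; column i is its own pattern.
Stream A = 10, 15, 21, 28: the triangular numbers T_4, T_5, ….
Stream B = 4, -4, 4, -4: the oscillation 4·(−1)^(n+1).
Stream C = 53, 53, 53, 53: constant 53.
Term 18 comes from stream C (its 6th entry): 53.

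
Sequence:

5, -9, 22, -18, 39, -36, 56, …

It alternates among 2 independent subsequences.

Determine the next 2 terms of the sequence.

-72, 73

Positions 1, 3, 5, … form one subsequence and positions 2, 4, 6, … form another.
Stream A = 5, 22, 39, 56: arithmetic, step +17.
Stream B = -9, -18, -36: geometric, ×2 each step.
Position 8 → stream B, term 4 = -72.
The 9th slot belongs to stream A; its 5th term is 73.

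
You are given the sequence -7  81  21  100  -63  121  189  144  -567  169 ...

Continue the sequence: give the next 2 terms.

1701, 196

The terms cycle through 2 interleaved subsequences.
Track A: -7, 21, -63, 189, -567 — a geometric progression (common ratio -3).
Track B: 81, 100, 121, 144, 169 — consecutive squares n² from n = 9.
Position 11 → track A, term 6 = 1701.
The 12th slot belongs to track B; its 6th term is 196.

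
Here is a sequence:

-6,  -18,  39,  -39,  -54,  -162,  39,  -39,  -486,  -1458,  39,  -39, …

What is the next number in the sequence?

The slot pattern repeats as AABB (period 4), so there are 2 interleaved tracks.
Stream A = -6, -18, -54, -162, -486, -1458: geometric with ratio 3.
Stream B = 39, -39, 39, -39, 39, -39: oscillating between 39 and -39.
Position 13 falls in stream A as its term 7, giving -4374.

-4374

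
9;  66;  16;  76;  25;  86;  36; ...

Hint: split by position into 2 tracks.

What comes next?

The terms cycle through 2 interleaved subsequences.
Track A: 9, 16, 25, 36 (perfect squares starting at 3²).
Track B: 66, 76, 86 (adding 10 each time).
Term 8 comes from track B (its 4th entry): 96.

96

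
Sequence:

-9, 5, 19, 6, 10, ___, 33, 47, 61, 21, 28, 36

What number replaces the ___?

Positions follow the repeating pattern AAABBB; grouping by letter gives 2 tracks.
Track A = -9, 5, 19, 33, 47, 61: adding 14 each time.
Track B = 6, 10, ?, 21, 28, 36: triangular numbers n(n+1)/2 for n = 3, 4, ….
Filling track B at index 3 by its rule yields 15.

15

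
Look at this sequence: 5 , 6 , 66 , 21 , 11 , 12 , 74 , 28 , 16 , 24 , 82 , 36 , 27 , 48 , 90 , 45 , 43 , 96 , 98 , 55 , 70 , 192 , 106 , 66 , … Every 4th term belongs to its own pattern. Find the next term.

113

Split by position mod 4 into 4 tracks.
Stream A: 5, 11, 16, 27, 43, 70 (Fibonacci-style (each term is the sum of the two before it)).
Stream B: 6, 12, 24, 48, 96, 192 (a geometric progression (common ratio 2)).
Stream C: 66, 74, 82, 90, 98, 106 (arithmetic, step +8).
Stream D: 21, 28, 36, 45, 55, 66 (triangular numbers n(n+1)/2 for n = 6, 7, …).
Position 25 falls in stream A as its term 7, giving 113.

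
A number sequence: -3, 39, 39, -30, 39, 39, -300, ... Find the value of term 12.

Positions follow the repeating pattern ABB; grouping by letter gives 2 tracks.
Track A is -3, -30, -300, which is multiplying by 10 each time.
Track B is 39, 39, 39, 39, which is the constant sequence 39.
Term 12 comes from track B (its 8th entry): 39.

39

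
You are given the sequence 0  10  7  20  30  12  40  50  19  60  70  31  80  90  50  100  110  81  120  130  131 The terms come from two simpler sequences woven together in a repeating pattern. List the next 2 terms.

The slot pattern repeats as AAB (period 3), so there are 2 interleaved tracks.
Subsequence A: 0, 10, 20, 30, 40, 50, 60, 70, 80, 90, 100, 110, 120, 130. Adding 10 each time.
Subsequence B: 7, 12, 19, 31, 50, 81, 131. Each term equals the sum of the previous two.
The 22nd slot belongs to subsequence A; its 15th term is 140.
Position 23 falls in subsequence A as its term 16, giving 150.

140, 150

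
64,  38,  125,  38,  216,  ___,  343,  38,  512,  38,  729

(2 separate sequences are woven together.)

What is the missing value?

Split by position mod 2 into 2 tracks.
Subsequence A: 64, 125, 216, 343, 512, 729 (consecutive cubes n³ from n = 4).
Subsequence B: 38, 38, ?, 38, 38 (the constant sequence 38).
So the missing entry in subsequence B is 38.

38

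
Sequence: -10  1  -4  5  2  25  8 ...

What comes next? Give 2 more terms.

125, 14

Split by position mod 2 into 2 tracks.
Subsequence A is -10, -4, 2, 8, which is linear: a_n = -16 + 6·n.
Subsequence B is 1, 5, 25, which is successive powers of 5.
Position 8 falls in subsequence B as its term 4, giving 125.
Position 9 falls in subsequence A as its term 5, giving 14.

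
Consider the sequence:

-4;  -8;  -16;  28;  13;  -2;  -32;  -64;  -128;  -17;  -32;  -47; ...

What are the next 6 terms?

Reading positions in blocks of 6 reveals the pattern AAABBB — 2 tracks woven together.
Subsequence A: -4, -8, -16, -32, -64, -128. A geometric progression (common ratio 2).
Subsequence B: 28, 13, -2, -17, -32, -47. Arithmetic with common difference −15.
Position 13 falls in subsequence A as its term 7, giving -256.
Position 14 falls in subsequence A as its term 8, giving -512.
Term 15 comes from subsequence A (its 9th entry): -1024.
The 16th slot belongs to subsequence B; its 7th term is -62.
The 17th slot belongs to subsequence B; its 8th term is -77.
Term 18 comes from subsequence B (its 9th entry): -92.

-256, -512, -1024, -62, -77, -92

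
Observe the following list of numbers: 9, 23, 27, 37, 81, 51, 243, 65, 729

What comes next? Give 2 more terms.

Taking every 2nd term gives 2 separate tracks.
Track A: 9, 27, 81, 243, 729. Geometric with ratio 3.
Track B: 23, 37, 51, 65. Linear: a_n = 9 + 14·n.
The 10th slot belongs to track B; its 5th term is 79.
Position 11 falls in track A as its term 6, giving 2187.

79, 2187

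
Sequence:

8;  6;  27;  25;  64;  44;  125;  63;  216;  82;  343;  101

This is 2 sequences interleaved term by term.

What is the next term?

512

Odd-indexed and even-indexed terms follow separate rules.
Track A is 8, 27, 64, 125, 216, 343, which is the cubes 2³, 3³, 4³, ….
Track B is 6, 25, 44, 63, 82, 101, which is linear: a_n = -13 + 19·n.
Position 13 falls in track A as its term 7, giving 512.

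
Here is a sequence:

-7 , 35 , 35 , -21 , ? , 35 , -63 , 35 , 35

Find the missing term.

Reading positions in blocks of 3 reveals the pattern ABB — 2 tracks woven together.
Subsequence A: -7, -21, -63 — geometric with ratio 3.
Subsequence B: 35, 35, ?, 35, 35, 35 — constant 35.
The gap is subsequence B's term 3; the rule gives 35.

35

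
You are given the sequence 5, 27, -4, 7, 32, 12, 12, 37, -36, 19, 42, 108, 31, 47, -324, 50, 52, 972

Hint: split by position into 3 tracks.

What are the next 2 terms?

The terms cycle through 3 interleaved subsequences.
Subsequence A: 5, 7, 12, 19, 31, 50. Fibonacci-style (each term is the sum of the two before it).
Subsequence B: 27, 32, 37, 42, 47, 52. Adding 5 each time.
Subsequence C: -4, 12, -36, 108, -324, 972. A geometric progression (common ratio -3).
Position 19 → subsequence A, term 7 = 81.
Position 20 → subsequence B, term 7 = 57.

81, 57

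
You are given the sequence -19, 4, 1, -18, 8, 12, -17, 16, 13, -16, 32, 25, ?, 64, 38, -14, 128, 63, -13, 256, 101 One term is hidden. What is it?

Taking every 3rd term gives 3 separate tracks.
Track A: -19, -18, -17, -16, ?, -14, -13. Arithmetic, step +1.
Track B: 4, 8, 16, 32, 64, 128, 256. Powers of 2.
Track C: 1, 12, 13, 25, 38, 63, 101. Fibonacci-style (each term is the sum of the two before it).
Track A's pattern makes the blank -15.

-15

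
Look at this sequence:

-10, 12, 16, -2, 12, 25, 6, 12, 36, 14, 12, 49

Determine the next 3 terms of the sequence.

22, 12, 64

Read the sequence 3 terms at a time; column i is its own pattern.
Stream A = -10, -2, 6, 14: linear: a_n = -18 + 8·n.
Stream B = 12, 12, 12, 12: constant 12.
Stream C = 16, 25, 36, 49: consecutive squares n² from n = 4.
The 13th slot belongs to stream A; its 5th term is 22.
Position 14 falls in stream B as its term 5, giving 12.
Position 15 → stream C, term 5 = 64.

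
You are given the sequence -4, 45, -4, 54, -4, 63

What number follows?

Taking every 2nd term gives 2 separate tracks.
Track A is -4, -4, -4, which is constant -4.
Track B is 45, 54, 63, which is arithmetic, step +9.
Position 7 falls in track A as its term 4, giving -4.

-4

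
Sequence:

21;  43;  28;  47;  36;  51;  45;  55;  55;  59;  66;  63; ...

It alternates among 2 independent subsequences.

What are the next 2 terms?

Split by position mod 2 into 2 tracks.
Stream A = 21, 28, 36, 45, 55, 66: the triangular numbers T_6, T_7, ….
Stream B = 43, 47, 51, 55, 59, 63: linear: a_n = 39 + 4·n.
The 13th slot belongs to stream A; its 7th term is 78.
The 14th slot belongs to stream B; its 7th term is 67.

78, 67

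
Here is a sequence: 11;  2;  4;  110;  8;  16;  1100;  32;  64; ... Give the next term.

11000

Positions follow the repeating pattern ABB; grouping by letter gives 2 tracks.
Stream A = 11, 110, 1100: multiplying by 10 each time.
Stream B = 2, 4, 8, 16, 32, 64: powers 2^1, 2^2, 2^3, ….
Position 10 → stream A, term 4 = 11000.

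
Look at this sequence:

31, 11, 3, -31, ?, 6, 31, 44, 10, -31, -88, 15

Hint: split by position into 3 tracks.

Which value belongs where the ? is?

-22

The terms cycle through 3 interleaved subsequences.
Track A: 31, -31, 31, -31. Alternating ±31.
Track B: 11, ?, 44, -88. Geometric with ratio -2.
Track C: 3, 6, 10, 15. The triangular numbers T_2, T_3, ….
The gap is track B's term 2; the rule gives -22.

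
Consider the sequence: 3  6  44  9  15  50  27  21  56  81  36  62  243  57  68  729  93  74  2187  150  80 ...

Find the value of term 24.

86

Split by position mod 3: positions 1, 4, 7, … form one track, and each other residue class forms its own.
Track A: 3, 9, 27, 81, 243, 729, 2187 (powers of 3).
Track B: 6, 15, 21, 36, 57, 93, 150 (each term equals the sum of the previous two).
Track C: 44, 50, 56, 62, 68, 74, 80 (linear: a_n = 38 + 6·n).
The 24th slot belongs to track C; its 8th term is 86.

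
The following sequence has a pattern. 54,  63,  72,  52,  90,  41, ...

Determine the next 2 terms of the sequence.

108, 30

Odd-indexed and even-indexed terms follow separate rules.
Stream A: 54, 72, 90. Linear: a_n = 36 + 18·n.
Stream B: 63, 52, 41. Linear: a_n = 74 − 11·n.
Position 7 falls in stream A as its term 4, giving 108.
The 8th slot belongs to stream B; its 4th term is 30.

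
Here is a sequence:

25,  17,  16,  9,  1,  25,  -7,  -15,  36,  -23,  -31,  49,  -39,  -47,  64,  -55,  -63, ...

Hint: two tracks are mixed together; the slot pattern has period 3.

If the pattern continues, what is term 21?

100

The slot pattern repeats as AAB (period 3), so there are 2 interleaved tracks.
Stream A: 25, 17, 9, 1, -7, -15, -23, -31, -39, -47, -55, -63. Subtracting 8 each time.
Stream B: 16, 25, 36, 49, 64. Perfect squares starting at 4².
Position 21 falls in stream B as its term 7, giving 100.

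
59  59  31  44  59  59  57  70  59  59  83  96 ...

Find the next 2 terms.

59, 59

Reading positions in blocks of 4 reveals the pattern AABB — 2 tracks woven together.
Track A is 59, 59, 59, 59, 59, 59, which is constant 59.
Track B is 31, 44, 57, 70, 83, 96, which is arithmetic, step +13.
Term 13 comes from track A (its 7th entry): 59.
Position 14 → track A, term 8 = 59.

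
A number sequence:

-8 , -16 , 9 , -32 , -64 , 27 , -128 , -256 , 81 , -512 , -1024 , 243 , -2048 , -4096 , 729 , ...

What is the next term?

-8192

Positions follow the repeating pattern AAB; grouping by letter gives 2 tracks.
Track A: -8, -16, -32, -64, -128, -256, -512, -1024, -2048, -4096. Geometric with ratio 2.
Track B: 9, 27, 81, 243, 729. Powers 3^2, 3^3, 3^4, ….
Position 16 → track A, term 11 = -8192.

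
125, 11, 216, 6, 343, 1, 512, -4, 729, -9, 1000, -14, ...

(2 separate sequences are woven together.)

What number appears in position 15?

1728

Odd-indexed and even-indexed terms follow separate rules.
Subsequence A: 125, 216, 343, 512, 729, 1000 (the cubes 5³, 6³, 7³, …).
Subsequence B: 11, 6, 1, -4, -9, -14 (linear: a_n = 16 − 5·n).
Position 15 → subsequence A, term 8 = 1728.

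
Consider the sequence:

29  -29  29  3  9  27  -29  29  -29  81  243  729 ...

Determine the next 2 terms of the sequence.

Reading positions in blocks of 6 reveals the pattern AAABBB — 2 tracks woven together.
Stream A = 29, -29, 29, -29, 29, -29: the oscillation 29·(−1)^(n+1).
Stream B = 3, 9, 27, 81, 243, 729: powers 3^1, 3^2, 3^3, ….
Term 13 comes from stream A (its 7th entry): 29.
Position 14 falls in stream A as its term 8, giving -29.

29, -29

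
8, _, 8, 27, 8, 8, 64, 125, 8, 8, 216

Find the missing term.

8

The slot pattern repeats as AABB (period 4), so there are 2 interleaved tracks.
Track A = 8, ?, 8, 8, 8, 8: constant 8.
Track B = 8, 27, 64, 125, 216: perfect cubes starting at 2³.
Filling track A at index 2 by its rule yields 8.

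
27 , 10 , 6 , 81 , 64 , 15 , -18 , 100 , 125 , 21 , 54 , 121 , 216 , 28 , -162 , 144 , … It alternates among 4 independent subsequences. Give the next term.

343

Read the sequence 4 terms at a time; column i is its own pattern.
Subsequence A: 27, 64, 125, 216 (perfect cubes starting at 3³).
Subsequence B: 10, 15, 21, 28 (the triangular numbers T_4, T_5, …).
Subsequence C: 6, -18, 54, -162 (a geometric progression (common ratio -3)).
Subsequence D: 81, 100, 121, 144 (the squares 9², 10², 11², …).
Position 17 → subsequence A, term 5 = 343.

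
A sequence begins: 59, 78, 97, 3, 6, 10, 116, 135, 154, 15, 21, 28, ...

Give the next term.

173

Reading positions in blocks of 6 reveals the pattern AAABBB — 2 tracks woven together.
Subsequence A: 59, 78, 97, 116, 135, 154 — arithmetic with common difference +19.
Subsequence B: 3, 6, 10, 15, 21, 28 — the triangular numbers T_2, T_3, ….
Term 13 comes from subsequence A (its 7th entry): 173.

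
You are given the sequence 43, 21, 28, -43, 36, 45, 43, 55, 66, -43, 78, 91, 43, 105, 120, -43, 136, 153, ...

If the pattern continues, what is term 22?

-43

Positions follow the repeating pattern ABB; grouping by letter gives 2 tracks.
Track A is 43, -43, 43, -43, 43, -43, which is the oscillation 43·(−1)^(n+1).
Track B is 21, 28, 36, 45, 55, 66, 78, 91, 105, 120, 136, 153, which is the triangular numbers T_6, T_7, ….
Term 22 comes from track A (its 8th entry): -43.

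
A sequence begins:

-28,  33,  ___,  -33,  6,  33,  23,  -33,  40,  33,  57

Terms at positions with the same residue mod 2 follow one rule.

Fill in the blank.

Positions 1, 3, 5, … form one subsequence and positions 2, 4, 6, … form another.
Track A: -28, ?, 6, 23, 40, 57 (arithmetic, step +17).
Track B: 33, -33, 33, -33, 33 (oscillating between 33 and -33).
Track A's pattern makes the blank -11.

-11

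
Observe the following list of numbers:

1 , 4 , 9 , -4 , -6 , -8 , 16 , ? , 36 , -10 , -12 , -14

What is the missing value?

Reading positions in blocks of 6 reveals the pattern AAABBB — 2 tracks woven together.
Track A: 1, 4, 9, 16, ?, 36 — the squares 1², 2², 3², ….
Track B: -4, -6, -8, -10, -12, -14 — linear: a_n = -2 − 2·n.
So the missing entry in track A is 25.

25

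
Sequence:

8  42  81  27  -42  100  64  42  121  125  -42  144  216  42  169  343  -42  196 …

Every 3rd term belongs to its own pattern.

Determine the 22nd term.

729

The terms cycle through 3 interleaved subsequences.
Stream A = 8, 27, 64, 125, 216, 343: perfect cubes starting at 2³.
Stream B = 42, -42, 42, -42, 42, -42: oscillating between 42 and -42.
Stream C = 81, 100, 121, 144, 169, 196: the squares 9², 10², 11², ….
The 22nd slot belongs to stream A; its 8th term is 729.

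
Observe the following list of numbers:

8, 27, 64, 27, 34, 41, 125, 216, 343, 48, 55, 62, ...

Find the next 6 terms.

512, 729, 1000, 69, 76, 83

Positions follow the repeating pattern AAABBB; grouping by letter gives 2 tracks.
Subsequence A is 8, 27, 64, 125, 216, 343, which is perfect cubes starting at 2³.
Subsequence B is 27, 34, 41, 48, 55, 62, which is arithmetic with common difference +7.
Term 13 comes from subsequence A (its 7th entry): 512.
Position 14 falls in subsequence A as its term 8, giving 729.
Position 15 → subsequence A, term 9 = 1000.
The 16th slot belongs to subsequence B; its 7th term is 69.
Position 17 → subsequence B, term 8 = 76.
The 18th slot belongs to subsequence B; its 9th term is 83.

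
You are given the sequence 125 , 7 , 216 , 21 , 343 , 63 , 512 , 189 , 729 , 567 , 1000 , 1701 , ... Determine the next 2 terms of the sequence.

1331, 5103

Split by position mod 2 into 2 tracks.
Track A = 125, 216, 343, 512, 729, 1000: the cubes 5³, 6³, 7³, ….
Track B = 7, 21, 63, 189, 567, 1701: multiplying by 3 each time.
Term 13 comes from track A (its 7th entry): 1331.
Position 14 falls in track B as its term 7, giving 5103.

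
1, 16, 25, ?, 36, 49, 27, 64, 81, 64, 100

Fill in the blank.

Reading positions in blocks of 3 reveals the pattern ABB — 2 tracks woven together.
Subsequence A is 1, ?, 27, 64, which is the cubes 1³, 2³, 3³, ….
Subsequence B is 16, 25, 36, 49, 64, 81, 100, which is consecutive squares n² from n = 4.
Filling subsequence A at index 2 by its rule yields 8.

8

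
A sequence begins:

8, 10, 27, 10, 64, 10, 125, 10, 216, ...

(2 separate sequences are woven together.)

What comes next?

10

The terms cycle through 2 interleaved subsequences.
Track A: 8, 27, 64, 125, 216 (consecutive cubes n³ from n = 2).
Track B: 10, 10, 10, 10 (always 10).
The 10th slot belongs to track B; its 5th term is 10.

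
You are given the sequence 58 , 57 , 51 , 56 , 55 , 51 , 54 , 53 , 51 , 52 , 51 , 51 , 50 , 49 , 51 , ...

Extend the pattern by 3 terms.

Positions follow the repeating pattern AAB; grouping by letter gives 2 tracks.
Subsequence A: 58, 57, 56, 55, 54, 53, 52, 51, 50, 49 (subtracting 1 each time).
Subsequence B: 51, 51, 51, 51, 51 (always 51).
The 16th slot belongs to subsequence A; its 11th term is 48.
Position 17 falls in subsequence A as its term 12, giving 47.
Position 18 falls in subsequence B as its term 6, giving 51.

48, 47, 51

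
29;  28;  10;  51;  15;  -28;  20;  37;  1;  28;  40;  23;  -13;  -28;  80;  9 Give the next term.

-27

Read the sequence 4 terms at a time; column i is its own pattern.
Stream A: 29, 15, 1, -13. Linear: a_n = 43 − 14·n.
Stream B: 28, -28, 28, -28. Oscillating between 28 and -28.
Stream C: 10, 20, 40, 80. Multiplying by 2 each time.
Stream D: 51, 37, 23, 9. Linear: a_n = 65 − 14·n.
Position 17 falls in stream A as its term 5, giving -27.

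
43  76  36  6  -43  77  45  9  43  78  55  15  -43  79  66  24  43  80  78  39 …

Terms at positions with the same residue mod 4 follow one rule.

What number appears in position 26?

Split by position mod 4: positions 1, 5, 9, … form one track, and each other residue class forms its own.
Subsequence A = 43, -43, 43, -43, 43: alternating ±43.
Subsequence B = 76, 77, 78, 79, 80: arithmetic with common difference +1.
Subsequence C = 36, 45, 55, 66, 78: triangular numbers n(n+1)/2 for n = 8, 9, ….
Subsequence D = 6, 9, 15, 24, 39: each term equals the sum of the previous two.
Position 26 → subsequence B, term 7 = 82.

82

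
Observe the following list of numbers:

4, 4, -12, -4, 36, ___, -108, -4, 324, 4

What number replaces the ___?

4

Positions 1, 3, 5, … form one subsequence and positions 2, 4, 6, … form another.
Track A: 4, -12, 36, -108, 324 (geometric with ratio -3).
Track B: 4, -4, ?, -4, 4 (the oscillation 4·(−1)^(n+1)).
So the missing entry in track B is 4.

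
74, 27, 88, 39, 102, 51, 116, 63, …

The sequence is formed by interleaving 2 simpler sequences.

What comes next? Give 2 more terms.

130, 75

Split by position mod 2 into 2 tracks.
Subsequence A: 74, 88, 102, 116. Linear: a_n = 60 + 14·n.
Subsequence B: 27, 39, 51, 63. Adding 12 each time.
Term 9 comes from subsequence A (its 5th entry): 130.
Position 10 falls in subsequence B as its term 5, giving 75.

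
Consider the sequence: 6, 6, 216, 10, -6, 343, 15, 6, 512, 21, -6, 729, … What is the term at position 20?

6

Taking every 3rd term gives 3 separate tracks.
Stream A = 6, 10, 15, 21: triangular numbers starting at T_3.
Stream B = 6, -6, 6, -6: alternating ±6.
Stream C = 216, 343, 512, 729: consecutive cubes n³ from n = 6.
The 20th slot belongs to stream B; its 7th term is 6.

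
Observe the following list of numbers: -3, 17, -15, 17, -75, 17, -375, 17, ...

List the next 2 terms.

The terms cycle through 2 interleaved subsequences.
Track A = -3, -15, -75, -375: a geometric progression (common ratio 5).
Track B = 17, 17, 17, 17: always 17.
The 9th slot belongs to track A; its 5th term is -1875.
Term 10 comes from track B (its 5th entry): 17.

-1875, 17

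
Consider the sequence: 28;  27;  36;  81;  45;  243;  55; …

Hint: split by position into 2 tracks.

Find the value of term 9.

The terms cycle through 2 interleaved subsequences.
Track A is 28, 36, 45, 55, which is triangular numbers n(n+1)/2 for n = 7, 8, ….
Track B is 27, 81, 243, which is powers of 3.
Position 9 → track A, term 5 = 66.

66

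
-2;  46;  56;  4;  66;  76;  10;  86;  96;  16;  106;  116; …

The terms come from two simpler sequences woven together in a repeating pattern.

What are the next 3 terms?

22, 126, 136

Positions follow the repeating pattern ABB; grouping by letter gives 2 tracks.
Track A: -2, 4, 10, 16 — adding 6 each time.
Track B: 46, 56, 66, 76, 86, 96, 106, 116 — linear: a_n = 36 + 10·n.
Position 13 → track A, term 5 = 22.
The 14th slot belongs to track B; its 9th term is 126.
The 15th slot belongs to track B; its 10th term is 136.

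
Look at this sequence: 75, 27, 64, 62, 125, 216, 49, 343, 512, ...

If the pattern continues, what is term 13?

23

The slot pattern repeats as ABB (period 3), so there are 2 interleaved tracks.
Stream A = 75, 62, 49: linear: a_n = 88 − 13·n.
Stream B = 27, 64, 125, 216, 343, 512: perfect cubes starting at 3³.
Position 13 falls in stream A as its term 5, giving 23.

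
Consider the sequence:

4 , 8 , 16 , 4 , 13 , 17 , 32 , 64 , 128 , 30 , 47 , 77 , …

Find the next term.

The slot pattern repeats as AAABBB (period 6), so there are 2 interleaved tracks.
Track A is 4, 8, 16, 32, 64, 128, which is multiplying by 2 each time.
Track B is 4, 13, 17, 30, 47, 77, which is a Fibonacci-like recurrence a_n = a_{n-1} + a_{n-2}.
Position 13 falls in track A as its term 7, giving 256.

256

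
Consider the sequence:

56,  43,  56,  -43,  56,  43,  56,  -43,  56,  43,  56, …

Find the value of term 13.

56

Odd-indexed and even-indexed terms follow separate rules.
Stream A is 56, 56, 56, 56, 56, 56, which is always 56.
Stream B is 43, -43, 43, -43, 43, which is alternating ±43.
Position 13 falls in stream A as its term 7, giving 56.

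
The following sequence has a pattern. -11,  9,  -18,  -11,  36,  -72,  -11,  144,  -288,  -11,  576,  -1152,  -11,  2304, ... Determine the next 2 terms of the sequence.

Positions follow the repeating pattern ABB; grouping by letter gives 2 tracks.
Track A: -11, -11, -11, -11, -11. The constant sequence -11.
Track B: 9, -18, 36, -72, 144, -288, 576, -1152, 2304. Geometric with ratio -2.
Position 15 → track B, term 10 = -4608.
Term 16 comes from track A (its 6th entry): -11.

-4608, -11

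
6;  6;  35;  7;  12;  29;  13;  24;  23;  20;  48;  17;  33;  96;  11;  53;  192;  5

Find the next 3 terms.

Read the sequence 3 terms at a time; column i is its own pattern.
Stream A: 6, 7, 13, 20, 33, 53. Fibonacci-style (each term is the sum of the two before it).
Stream B: 6, 12, 24, 48, 96, 192. Multiplying by 2 each time.
Stream C: 35, 29, 23, 17, 11, 5. Linear: a_n = 41 − 6·n.
Position 19 falls in stream A as its term 7, giving 86.
The 20th slot belongs to stream B; its 7th term is 384.
The 21st slot belongs to stream C; its 7th term is -1.

86, 384, -1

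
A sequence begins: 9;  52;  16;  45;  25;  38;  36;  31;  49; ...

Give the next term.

24

Split by position mod 2 into 2 tracks.
Track A: 9, 16, 25, 36, 49 (the squares 3², 4², 5², …).
Track B: 52, 45, 38, 31 (subtracting 7 each time).
The 10th slot belongs to track B; its 5th term is 24.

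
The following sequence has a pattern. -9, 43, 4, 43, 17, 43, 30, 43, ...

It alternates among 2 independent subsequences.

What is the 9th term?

43

Positions 1, 3, 5, … form one subsequence and positions 2, 4, 6, … form another.
Stream A = -9, 4, 17, 30: arithmetic with common difference +13.
Stream B = 43, 43, 43, 43: the constant sequence 43.
Position 9 → stream A, term 5 = 43.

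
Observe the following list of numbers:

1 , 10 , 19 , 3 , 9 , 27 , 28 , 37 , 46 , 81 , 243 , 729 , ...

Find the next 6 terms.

The slot pattern repeats as AAABBB (period 6), so there are 2 interleaved tracks.
Track A: 1, 10, 19, 28, 37, 46 — arithmetic, step +9.
Track B: 3, 9, 27, 81, 243, 729 — powers 3^1, 3^2, 3^3, ….
The 13th slot belongs to track A; its 7th term is 55.
Term 14 comes from track A (its 8th entry): 64.
Position 15 → track A, term 9 = 73.
Term 16 comes from track B (its 7th entry): 2187.
The 17th slot belongs to track B; its 8th term is 6561.
Position 18 falls in track B as its term 9, giving 19683.

55, 64, 73, 2187, 6561, 19683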